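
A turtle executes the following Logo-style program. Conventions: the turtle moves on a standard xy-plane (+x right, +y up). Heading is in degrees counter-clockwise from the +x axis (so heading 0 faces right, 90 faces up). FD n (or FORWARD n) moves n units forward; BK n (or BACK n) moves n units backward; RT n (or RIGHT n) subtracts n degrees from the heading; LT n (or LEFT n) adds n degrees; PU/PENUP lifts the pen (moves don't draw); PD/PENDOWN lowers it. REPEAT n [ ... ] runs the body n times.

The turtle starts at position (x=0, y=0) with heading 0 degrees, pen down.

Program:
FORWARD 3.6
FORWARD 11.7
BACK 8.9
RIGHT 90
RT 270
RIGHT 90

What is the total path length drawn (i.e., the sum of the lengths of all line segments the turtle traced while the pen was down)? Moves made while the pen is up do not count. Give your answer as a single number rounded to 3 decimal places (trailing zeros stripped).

Executing turtle program step by step:
Start: pos=(0,0), heading=0, pen down
FD 3.6: (0,0) -> (3.6,0) [heading=0, draw]
FD 11.7: (3.6,0) -> (15.3,0) [heading=0, draw]
BK 8.9: (15.3,0) -> (6.4,0) [heading=0, draw]
RT 90: heading 0 -> 270
RT 270: heading 270 -> 0
RT 90: heading 0 -> 270
Final: pos=(6.4,0), heading=270, 3 segment(s) drawn

Segment lengths:
  seg 1: (0,0) -> (3.6,0), length = 3.6
  seg 2: (3.6,0) -> (15.3,0), length = 11.7
  seg 3: (15.3,0) -> (6.4,0), length = 8.9
Total = 24.2

Answer: 24.2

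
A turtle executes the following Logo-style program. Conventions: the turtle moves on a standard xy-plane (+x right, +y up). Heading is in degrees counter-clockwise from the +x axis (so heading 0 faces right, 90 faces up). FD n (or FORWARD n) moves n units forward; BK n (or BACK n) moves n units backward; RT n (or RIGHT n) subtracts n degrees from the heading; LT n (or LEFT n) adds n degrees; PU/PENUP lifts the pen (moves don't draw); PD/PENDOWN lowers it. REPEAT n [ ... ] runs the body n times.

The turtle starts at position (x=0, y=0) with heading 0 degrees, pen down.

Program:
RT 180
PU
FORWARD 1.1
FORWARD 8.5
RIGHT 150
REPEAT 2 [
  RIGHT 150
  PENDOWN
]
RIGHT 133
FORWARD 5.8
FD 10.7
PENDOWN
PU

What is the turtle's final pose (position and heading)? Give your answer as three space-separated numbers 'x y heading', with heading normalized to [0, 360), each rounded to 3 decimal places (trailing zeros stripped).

Executing turtle program step by step:
Start: pos=(0,0), heading=0, pen down
RT 180: heading 0 -> 180
PU: pen up
FD 1.1: (0,0) -> (-1.1,0) [heading=180, move]
FD 8.5: (-1.1,0) -> (-9.6,0) [heading=180, move]
RT 150: heading 180 -> 30
REPEAT 2 [
  -- iteration 1/2 --
  RT 150: heading 30 -> 240
  PD: pen down
  -- iteration 2/2 --
  RT 150: heading 240 -> 90
  PD: pen down
]
RT 133: heading 90 -> 317
FD 5.8: (-9.6,0) -> (-5.358,-3.956) [heading=317, draw]
FD 10.7: (-5.358,-3.956) -> (2.467,-11.253) [heading=317, draw]
PD: pen down
PU: pen up
Final: pos=(2.467,-11.253), heading=317, 2 segment(s) drawn

Answer: 2.467 -11.253 317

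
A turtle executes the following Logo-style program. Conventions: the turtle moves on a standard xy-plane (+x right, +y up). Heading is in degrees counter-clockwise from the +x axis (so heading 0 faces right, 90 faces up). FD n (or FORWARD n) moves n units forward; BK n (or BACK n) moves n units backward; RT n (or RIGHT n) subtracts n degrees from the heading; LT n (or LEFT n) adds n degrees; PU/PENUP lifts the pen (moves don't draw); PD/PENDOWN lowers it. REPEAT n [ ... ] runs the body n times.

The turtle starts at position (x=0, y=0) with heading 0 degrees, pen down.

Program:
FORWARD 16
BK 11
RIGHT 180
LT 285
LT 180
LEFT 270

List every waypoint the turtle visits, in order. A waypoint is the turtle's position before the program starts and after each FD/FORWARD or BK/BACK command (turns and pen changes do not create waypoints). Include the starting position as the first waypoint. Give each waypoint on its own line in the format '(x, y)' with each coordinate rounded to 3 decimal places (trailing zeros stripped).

Answer: (0, 0)
(16, 0)
(5, 0)

Derivation:
Executing turtle program step by step:
Start: pos=(0,0), heading=0, pen down
FD 16: (0,0) -> (16,0) [heading=0, draw]
BK 11: (16,0) -> (5,0) [heading=0, draw]
RT 180: heading 0 -> 180
LT 285: heading 180 -> 105
LT 180: heading 105 -> 285
LT 270: heading 285 -> 195
Final: pos=(5,0), heading=195, 2 segment(s) drawn
Waypoints (3 total):
(0, 0)
(16, 0)
(5, 0)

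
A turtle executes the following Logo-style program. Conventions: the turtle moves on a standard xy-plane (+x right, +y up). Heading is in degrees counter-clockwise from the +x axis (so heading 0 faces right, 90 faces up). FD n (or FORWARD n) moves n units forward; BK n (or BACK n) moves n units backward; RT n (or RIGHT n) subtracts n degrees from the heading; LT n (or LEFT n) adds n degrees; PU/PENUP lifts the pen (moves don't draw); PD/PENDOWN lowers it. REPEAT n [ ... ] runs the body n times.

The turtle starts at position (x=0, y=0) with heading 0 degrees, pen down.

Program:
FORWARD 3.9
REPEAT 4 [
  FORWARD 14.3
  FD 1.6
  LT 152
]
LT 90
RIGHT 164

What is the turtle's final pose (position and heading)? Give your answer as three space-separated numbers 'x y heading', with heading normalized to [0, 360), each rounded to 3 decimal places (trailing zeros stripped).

Answer: 12.99 10.096 174

Derivation:
Executing turtle program step by step:
Start: pos=(0,0), heading=0, pen down
FD 3.9: (0,0) -> (3.9,0) [heading=0, draw]
REPEAT 4 [
  -- iteration 1/4 --
  FD 14.3: (3.9,0) -> (18.2,0) [heading=0, draw]
  FD 1.6: (18.2,0) -> (19.8,0) [heading=0, draw]
  LT 152: heading 0 -> 152
  -- iteration 2/4 --
  FD 14.3: (19.8,0) -> (7.174,6.713) [heading=152, draw]
  FD 1.6: (7.174,6.713) -> (5.761,7.465) [heading=152, draw]
  LT 152: heading 152 -> 304
  -- iteration 3/4 --
  FD 14.3: (5.761,7.465) -> (13.758,-4.391) [heading=304, draw]
  FD 1.6: (13.758,-4.391) -> (14.652,-5.717) [heading=304, draw]
  LT 152: heading 304 -> 96
  -- iteration 4/4 --
  FD 14.3: (14.652,-5.717) -> (13.158,8.505) [heading=96, draw]
  FD 1.6: (13.158,8.505) -> (12.99,10.096) [heading=96, draw]
  LT 152: heading 96 -> 248
]
LT 90: heading 248 -> 338
RT 164: heading 338 -> 174
Final: pos=(12.99,10.096), heading=174, 9 segment(s) drawn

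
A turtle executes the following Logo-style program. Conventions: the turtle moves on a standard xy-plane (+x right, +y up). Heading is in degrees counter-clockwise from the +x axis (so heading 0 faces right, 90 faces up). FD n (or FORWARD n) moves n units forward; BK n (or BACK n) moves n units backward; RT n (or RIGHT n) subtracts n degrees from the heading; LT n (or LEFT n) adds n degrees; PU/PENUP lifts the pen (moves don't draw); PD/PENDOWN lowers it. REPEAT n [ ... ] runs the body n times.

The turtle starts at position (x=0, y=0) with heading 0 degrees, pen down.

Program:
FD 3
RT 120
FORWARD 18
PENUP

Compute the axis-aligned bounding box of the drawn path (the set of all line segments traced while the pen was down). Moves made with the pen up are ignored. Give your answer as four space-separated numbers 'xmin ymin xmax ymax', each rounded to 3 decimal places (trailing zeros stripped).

Executing turtle program step by step:
Start: pos=(0,0), heading=0, pen down
FD 3: (0,0) -> (3,0) [heading=0, draw]
RT 120: heading 0 -> 240
FD 18: (3,0) -> (-6,-15.588) [heading=240, draw]
PU: pen up
Final: pos=(-6,-15.588), heading=240, 2 segment(s) drawn

Segment endpoints: x in {-6, 0, 3}, y in {-15.588, 0}
xmin=-6, ymin=-15.588, xmax=3, ymax=0

Answer: -6 -15.588 3 0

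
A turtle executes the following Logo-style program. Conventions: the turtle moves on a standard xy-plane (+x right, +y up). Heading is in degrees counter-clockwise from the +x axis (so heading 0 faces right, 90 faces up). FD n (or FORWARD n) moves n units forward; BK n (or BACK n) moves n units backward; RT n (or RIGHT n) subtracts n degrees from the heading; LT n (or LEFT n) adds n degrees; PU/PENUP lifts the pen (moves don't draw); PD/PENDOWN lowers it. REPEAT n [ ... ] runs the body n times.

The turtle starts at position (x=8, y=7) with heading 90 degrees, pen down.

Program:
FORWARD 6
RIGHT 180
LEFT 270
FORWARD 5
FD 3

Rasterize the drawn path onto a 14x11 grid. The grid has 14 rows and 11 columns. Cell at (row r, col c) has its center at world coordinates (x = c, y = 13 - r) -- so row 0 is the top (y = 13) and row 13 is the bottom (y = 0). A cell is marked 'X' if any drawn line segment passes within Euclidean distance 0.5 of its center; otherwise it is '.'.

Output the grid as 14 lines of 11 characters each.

Answer: XXXXXXXXX..
........X..
........X..
........X..
........X..
........X..
........X..
...........
...........
...........
...........
...........
...........
...........

Derivation:
Segment 0: (8,7) -> (8,13)
Segment 1: (8,13) -> (3,13)
Segment 2: (3,13) -> (0,13)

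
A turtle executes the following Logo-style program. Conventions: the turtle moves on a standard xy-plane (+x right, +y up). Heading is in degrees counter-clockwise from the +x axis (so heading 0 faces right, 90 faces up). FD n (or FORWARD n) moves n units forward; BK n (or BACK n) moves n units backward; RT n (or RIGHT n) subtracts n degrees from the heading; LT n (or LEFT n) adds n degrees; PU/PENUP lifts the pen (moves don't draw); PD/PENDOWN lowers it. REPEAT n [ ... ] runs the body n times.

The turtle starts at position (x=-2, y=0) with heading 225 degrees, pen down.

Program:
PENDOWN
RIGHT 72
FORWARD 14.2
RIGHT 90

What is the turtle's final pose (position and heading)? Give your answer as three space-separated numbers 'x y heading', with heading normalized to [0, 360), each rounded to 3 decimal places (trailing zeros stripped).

Answer: -14.652 6.447 63

Derivation:
Executing turtle program step by step:
Start: pos=(-2,0), heading=225, pen down
PD: pen down
RT 72: heading 225 -> 153
FD 14.2: (-2,0) -> (-14.652,6.447) [heading=153, draw]
RT 90: heading 153 -> 63
Final: pos=(-14.652,6.447), heading=63, 1 segment(s) drawn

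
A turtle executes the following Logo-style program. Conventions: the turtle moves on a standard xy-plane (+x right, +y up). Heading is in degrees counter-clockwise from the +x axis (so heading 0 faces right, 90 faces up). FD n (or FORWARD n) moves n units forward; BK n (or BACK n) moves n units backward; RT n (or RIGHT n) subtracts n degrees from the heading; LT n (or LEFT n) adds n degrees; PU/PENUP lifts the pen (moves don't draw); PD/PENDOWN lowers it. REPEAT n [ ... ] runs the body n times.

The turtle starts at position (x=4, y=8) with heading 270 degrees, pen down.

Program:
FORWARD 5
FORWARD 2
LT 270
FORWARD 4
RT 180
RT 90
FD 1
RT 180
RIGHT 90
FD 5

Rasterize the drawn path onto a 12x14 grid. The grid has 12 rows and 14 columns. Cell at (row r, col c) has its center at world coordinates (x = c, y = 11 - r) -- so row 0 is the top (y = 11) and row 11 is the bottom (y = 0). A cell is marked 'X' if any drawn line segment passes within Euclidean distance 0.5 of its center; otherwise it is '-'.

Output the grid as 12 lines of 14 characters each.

Answer: --------------
--------------
--------------
----X---------
----X---------
----X---------
----X---------
----X---------
----X---------
----X---------
XXXXX---------
XXXXXX--------

Derivation:
Segment 0: (4,8) -> (4,3)
Segment 1: (4,3) -> (4,1)
Segment 2: (4,1) -> (-0,1)
Segment 3: (-0,1) -> (-0,0)
Segment 4: (-0,0) -> (5,0)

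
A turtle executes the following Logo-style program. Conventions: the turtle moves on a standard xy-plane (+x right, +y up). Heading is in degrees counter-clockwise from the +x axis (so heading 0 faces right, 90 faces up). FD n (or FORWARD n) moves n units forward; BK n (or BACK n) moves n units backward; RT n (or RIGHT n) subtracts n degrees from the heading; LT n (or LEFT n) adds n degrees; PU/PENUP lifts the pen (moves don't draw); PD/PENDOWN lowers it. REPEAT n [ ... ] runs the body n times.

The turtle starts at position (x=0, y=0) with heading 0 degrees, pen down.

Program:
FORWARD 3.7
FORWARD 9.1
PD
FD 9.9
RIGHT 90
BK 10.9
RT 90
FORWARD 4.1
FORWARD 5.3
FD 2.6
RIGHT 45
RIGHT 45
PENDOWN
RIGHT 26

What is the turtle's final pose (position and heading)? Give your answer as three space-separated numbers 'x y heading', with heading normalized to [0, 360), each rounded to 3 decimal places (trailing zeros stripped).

Answer: 10.7 10.9 64

Derivation:
Executing turtle program step by step:
Start: pos=(0,0), heading=0, pen down
FD 3.7: (0,0) -> (3.7,0) [heading=0, draw]
FD 9.1: (3.7,0) -> (12.8,0) [heading=0, draw]
PD: pen down
FD 9.9: (12.8,0) -> (22.7,0) [heading=0, draw]
RT 90: heading 0 -> 270
BK 10.9: (22.7,0) -> (22.7,10.9) [heading=270, draw]
RT 90: heading 270 -> 180
FD 4.1: (22.7,10.9) -> (18.6,10.9) [heading=180, draw]
FD 5.3: (18.6,10.9) -> (13.3,10.9) [heading=180, draw]
FD 2.6: (13.3,10.9) -> (10.7,10.9) [heading=180, draw]
RT 45: heading 180 -> 135
RT 45: heading 135 -> 90
PD: pen down
RT 26: heading 90 -> 64
Final: pos=(10.7,10.9), heading=64, 7 segment(s) drawn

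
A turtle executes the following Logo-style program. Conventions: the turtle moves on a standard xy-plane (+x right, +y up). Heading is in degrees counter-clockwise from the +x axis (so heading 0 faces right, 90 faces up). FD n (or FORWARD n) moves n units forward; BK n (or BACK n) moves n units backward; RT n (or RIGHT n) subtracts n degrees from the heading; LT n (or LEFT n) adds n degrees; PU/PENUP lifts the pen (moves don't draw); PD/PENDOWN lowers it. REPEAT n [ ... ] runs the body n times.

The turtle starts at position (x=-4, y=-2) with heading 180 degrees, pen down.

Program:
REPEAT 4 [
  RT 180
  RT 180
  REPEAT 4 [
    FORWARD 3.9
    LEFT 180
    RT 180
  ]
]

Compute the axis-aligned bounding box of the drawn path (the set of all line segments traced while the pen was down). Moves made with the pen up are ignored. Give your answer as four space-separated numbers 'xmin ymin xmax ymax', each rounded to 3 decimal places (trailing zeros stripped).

Executing turtle program step by step:
Start: pos=(-4,-2), heading=180, pen down
REPEAT 4 [
  -- iteration 1/4 --
  RT 180: heading 180 -> 0
  RT 180: heading 0 -> 180
  REPEAT 4 [
    -- iteration 1/4 --
    FD 3.9: (-4,-2) -> (-7.9,-2) [heading=180, draw]
    LT 180: heading 180 -> 0
    RT 180: heading 0 -> 180
    -- iteration 2/4 --
    FD 3.9: (-7.9,-2) -> (-11.8,-2) [heading=180, draw]
    LT 180: heading 180 -> 0
    RT 180: heading 0 -> 180
    -- iteration 3/4 --
    FD 3.9: (-11.8,-2) -> (-15.7,-2) [heading=180, draw]
    LT 180: heading 180 -> 0
    RT 180: heading 0 -> 180
    -- iteration 4/4 --
    FD 3.9: (-15.7,-2) -> (-19.6,-2) [heading=180, draw]
    LT 180: heading 180 -> 0
    RT 180: heading 0 -> 180
  ]
  -- iteration 2/4 --
  RT 180: heading 180 -> 0
  RT 180: heading 0 -> 180
  REPEAT 4 [
    -- iteration 1/4 --
    FD 3.9: (-19.6,-2) -> (-23.5,-2) [heading=180, draw]
    LT 180: heading 180 -> 0
    RT 180: heading 0 -> 180
    -- iteration 2/4 --
    FD 3.9: (-23.5,-2) -> (-27.4,-2) [heading=180, draw]
    LT 180: heading 180 -> 0
    RT 180: heading 0 -> 180
    -- iteration 3/4 --
    FD 3.9: (-27.4,-2) -> (-31.3,-2) [heading=180, draw]
    LT 180: heading 180 -> 0
    RT 180: heading 0 -> 180
    -- iteration 4/4 --
    FD 3.9: (-31.3,-2) -> (-35.2,-2) [heading=180, draw]
    LT 180: heading 180 -> 0
    RT 180: heading 0 -> 180
  ]
  -- iteration 3/4 --
  RT 180: heading 180 -> 0
  RT 180: heading 0 -> 180
  REPEAT 4 [
    -- iteration 1/4 --
    FD 3.9: (-35.2,-2) -> (-39.1,-2) [heading=180, draw]
    LT 180: heading 180 -> 0
    RT 180: heading 0 -> 180
    -- iteration 2/4 --
    FD 3.9: (-39.1,-2) -> (-43,-2) [heading=180, draw]
    LT 180: heading 180 -> 0
    RT 180: heading 0 -> 180
    -- iteration 3/4 --
    FD 3.9: (-43,-2) -> (-46.9,-2) [heading=180, draw]
    LT 180: heading 180 -> 0
    RT 180: heading 0 -> 180
    -- iteration 4/4 --
    FD 3.9: (-46.9,-2) -> (-50.8,-2) [heading=180, draw]
    LT 180: heading 180 -> 0
    RT 180: heading 0 -> 180
  ]
  -- iteration 4/4 --
  RT 180: heading 180 -> 0
  RT 180: heading 0 -> 180
  REPEAT 4 [
    -- iteration 1/4 --
    FD 3.9: (-50.8,-2) -> (-54.7,-2) [heading=180, draw]
    LT 180: heading 180 -> 0
    RT 180: heading 0 -> 180
    -- iteration 2/4 --
    FD 3.9: (-54.7,-2) -> (-58.6,-2) [heading=180, draw]
    LT 180: heading 180 -> 0
    RT 180: heading 0 -> 180
    -- iteration 3/4 --
    FD 3.9: (-58.6,-2) -> (-62.5,-2) [heading=180, draw]
    LT 180: heading 180 -> 0
    RT 180: heading 0 -> 180
    -- iteration 4/4 --
    FD 3.9: (-62.5,-2) -> (-66.4,-2) [heading=180, draw]
    LT 180: heading 180 -> 0
    RT 180: heading 0 -> 180
  ]
]
Final: pos=(-66.4,-2), heading=180, 16 segment(s) drawn

Segment endpoints: x in {-66.4, -62.5, -58.6, -54.7, -50.8, -46.9, -43, -39.1, -35.2, -31.3, -27.4, -23.5, -19.6, -15.7, -11.8, -7.9, -4}, y in {-2, -2, -2, -2, -2, -2, -2, -2, -2, -2, -2, -2, -2, -2, -2, -2, -2}
xmin=-66.4, ymin=-2, xmax=-4, ymax=-2

Answer: -66.4 -2 -4 -2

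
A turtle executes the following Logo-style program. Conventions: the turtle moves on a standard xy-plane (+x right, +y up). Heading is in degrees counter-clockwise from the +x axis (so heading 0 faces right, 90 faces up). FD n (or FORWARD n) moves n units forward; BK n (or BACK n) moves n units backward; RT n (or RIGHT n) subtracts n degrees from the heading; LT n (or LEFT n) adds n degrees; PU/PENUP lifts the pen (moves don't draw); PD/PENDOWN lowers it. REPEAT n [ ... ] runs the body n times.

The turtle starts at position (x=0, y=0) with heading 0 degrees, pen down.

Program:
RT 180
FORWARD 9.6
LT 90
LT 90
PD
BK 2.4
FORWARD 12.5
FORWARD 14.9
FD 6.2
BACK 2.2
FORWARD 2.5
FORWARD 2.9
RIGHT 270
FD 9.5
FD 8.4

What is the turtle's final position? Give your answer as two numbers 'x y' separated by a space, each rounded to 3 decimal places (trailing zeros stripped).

Executing turtle program step by step:
Start: pos=(0,0), heading=0, pen down
RT 180: heading 0 -> 180
FD 9.6: (0,0) -> (-9.6,0) [heading=180, draw]
LT 90: heading 180 -> 270
LT 90: heading 270 -> 0
PD: pen down
BK 2.4: (-9.6,0) -> (-12,0) [heading=0, draw]
FD 12.5: (-12,0) -> (0.5,0) [heading=0, draw]
FD 14.9: (0.5,0) -> (15.4,0) [heading=0, draw]
FD 6.2: (15.4,0) -> (21.6,0) [heading=0, draw]
BK 2.2: (21.6,0) -> (19.4,0) [heading=0, draw]
FD 2.5: (19.4,0) -> (21.9,0) [heading=0, draw]
FD 2.9: (21.9,0) -> (24.8,0) [heading=0, draw]
RT 270: heading 0 -> 90
FD 9.5: (24.8,0) -> (24.8,9.5) [heading=90, draw]
FD 8.4: (24.8,9.5) -> (24.8,17.9) [heading=90, draw]
Final: pos=(24.8,17.9), heading=90, 10 segment(s) drawn

Answer: 24.8 17.9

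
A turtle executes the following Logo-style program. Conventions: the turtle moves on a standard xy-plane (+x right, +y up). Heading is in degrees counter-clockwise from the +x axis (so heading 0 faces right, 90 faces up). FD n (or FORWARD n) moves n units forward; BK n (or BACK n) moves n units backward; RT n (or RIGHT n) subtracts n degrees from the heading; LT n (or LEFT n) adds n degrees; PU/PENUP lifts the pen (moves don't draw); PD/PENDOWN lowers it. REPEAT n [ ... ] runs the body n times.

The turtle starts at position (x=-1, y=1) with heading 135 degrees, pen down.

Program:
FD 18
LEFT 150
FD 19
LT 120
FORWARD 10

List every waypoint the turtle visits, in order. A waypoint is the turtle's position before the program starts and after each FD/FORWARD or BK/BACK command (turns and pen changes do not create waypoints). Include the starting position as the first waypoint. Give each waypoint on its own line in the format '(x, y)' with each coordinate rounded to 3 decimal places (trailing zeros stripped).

Executing turtle program step by step:
Start: pos=(-1,1), heading=135, pen down
FD 18: (-1,1) -> (-13.728,13.728) [heading=135, draw]
LT 150: heading 135 -> 285
FD 19: (-13.728,13.728) -> (-8.81,-4.625) [heading=285, draw]
LT 120: heading 285 -> 45
FD 10: (-8.81,-4.625) -> (-1.739,2.446) [heading=45, draw]
Final: pos=(-1.739,2.446), heading=45, 3 segment(s) drawn
Waypoints (4 total):
(-1, 1)
(-13.728, 13.728)
(-8.81, -4.625)
(-1.739, 2.446)

Answer: (-1, 1)
(-13.728, 13.728)
(-8.81, -4.625)
(-1.739, 2.446)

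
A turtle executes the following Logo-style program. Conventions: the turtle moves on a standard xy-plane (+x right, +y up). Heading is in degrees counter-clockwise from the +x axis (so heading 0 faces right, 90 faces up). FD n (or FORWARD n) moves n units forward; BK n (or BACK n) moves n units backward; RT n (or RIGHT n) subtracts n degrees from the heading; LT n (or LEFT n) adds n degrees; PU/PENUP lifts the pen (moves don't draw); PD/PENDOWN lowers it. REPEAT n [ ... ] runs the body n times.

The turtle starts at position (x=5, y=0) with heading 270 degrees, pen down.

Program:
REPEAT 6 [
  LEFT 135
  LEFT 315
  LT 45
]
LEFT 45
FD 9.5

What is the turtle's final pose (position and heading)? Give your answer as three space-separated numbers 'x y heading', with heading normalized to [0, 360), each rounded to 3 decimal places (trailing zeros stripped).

Answer: 11.718 6.718 45

Derivation:
Executing turtle program step by step:
Start: pos=(5,0), heading=270, pen down
REPEAT 6 [
  -- iteration 1/6 --
  LT 135: heading 270 -> 45
  LT 315: heading 45 -> 0
  LT 45: heading 0 -> 45
  -- iteration 2/6 --
  LT 135: heading 45 -> 180
  LT 315: heading 180 -> 135
  LT 45: heading 135 -> 180
  -- iteration 3/6 --
  LT 135: heading 180 -> 315
  LT 315: heading 315 -> 270
  LT 45: heading 270 -> 315
  -- iteration 4/6 --
  LT 135: heading 315 -> 90
  LT 315: heading 90 -> 45
  LT 45: heading 45 -> 90
  -- iteration 5/6 --
  LT 135: heading 90 -> 225
  LT 315: heading 225 -> 180
  LT 45: heading 180 -> 225
  -- iteration 6/6 --
  LT 135: heading 225 -> 0
  LT 315: heading 0 -> 315
  LT 45: heading 315 -> 0
]
LT 45: heading 0 -> 45
FD 9.5: (5,0) -> (11.718,6.718) [heading=45, draw]
Final: pos=(11.718,6.718), heading=45, 1 segment(s) drawn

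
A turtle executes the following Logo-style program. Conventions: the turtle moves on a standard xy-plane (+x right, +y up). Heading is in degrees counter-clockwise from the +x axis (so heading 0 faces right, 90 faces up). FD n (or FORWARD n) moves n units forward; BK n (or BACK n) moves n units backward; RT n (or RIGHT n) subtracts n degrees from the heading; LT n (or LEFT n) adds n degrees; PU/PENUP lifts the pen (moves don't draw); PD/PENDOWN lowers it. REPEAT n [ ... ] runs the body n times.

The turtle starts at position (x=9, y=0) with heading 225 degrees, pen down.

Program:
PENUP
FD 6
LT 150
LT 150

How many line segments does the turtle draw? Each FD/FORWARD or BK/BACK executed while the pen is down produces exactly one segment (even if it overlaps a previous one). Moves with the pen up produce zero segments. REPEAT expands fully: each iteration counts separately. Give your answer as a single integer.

Answer: 0

Derivation:
Executing turtle program step by step:
Start: pos=(9,0), heading=225, pen down
PU: pen up
FD 6: (9,0) -> (4.757,-4.243) [heading=225, move]
LT 150: heading 225 -> 15
LT 150: heading 15 -> 165
Final: pos=(4.757,-4.243), heading=165, 0 segment(s) drawn
Segments drawn: 0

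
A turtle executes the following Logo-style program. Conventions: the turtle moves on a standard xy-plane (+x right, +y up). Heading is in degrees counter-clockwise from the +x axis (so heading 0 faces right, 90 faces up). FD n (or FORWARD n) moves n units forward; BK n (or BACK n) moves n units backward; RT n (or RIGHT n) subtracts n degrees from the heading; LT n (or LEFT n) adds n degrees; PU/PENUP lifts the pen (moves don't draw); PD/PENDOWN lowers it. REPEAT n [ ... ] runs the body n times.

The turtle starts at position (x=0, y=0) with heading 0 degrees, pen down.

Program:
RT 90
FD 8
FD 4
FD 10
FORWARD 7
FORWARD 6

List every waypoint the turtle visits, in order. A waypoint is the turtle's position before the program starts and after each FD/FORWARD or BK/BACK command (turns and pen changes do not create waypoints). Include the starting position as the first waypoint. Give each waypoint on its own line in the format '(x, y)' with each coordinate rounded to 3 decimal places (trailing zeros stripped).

Answer: (0, 0)
(0, -8)
(0, -12)
(0, -22)
(0, -29)
(0, -35)

Derivation:
Executing turtle program step by step:
Start: pos=(0,0), heading=0, pen down
RT 90: heading 0 -> 270
FD 8: (0,0) -> (0,-8) [heading=270, draw]
FD 4: (0,-8) -> (0,-12) [heading=270, draw]
FD 10: (0,-12) -> (0,-22) [heading=270, draw]
FD 7: (0,-22) -> (0,-29) [heading=270, draw]
FD 6: (0,-29) -> (0,-35) [heading=270, draw]
Final: pos=(0,-35), heading=270, 5 segment(s) drawn
Waypoints (6 total):
(0, 0)
(0, -8)
(0, -12)
(0, -22)
(0, -29)
(0, -35)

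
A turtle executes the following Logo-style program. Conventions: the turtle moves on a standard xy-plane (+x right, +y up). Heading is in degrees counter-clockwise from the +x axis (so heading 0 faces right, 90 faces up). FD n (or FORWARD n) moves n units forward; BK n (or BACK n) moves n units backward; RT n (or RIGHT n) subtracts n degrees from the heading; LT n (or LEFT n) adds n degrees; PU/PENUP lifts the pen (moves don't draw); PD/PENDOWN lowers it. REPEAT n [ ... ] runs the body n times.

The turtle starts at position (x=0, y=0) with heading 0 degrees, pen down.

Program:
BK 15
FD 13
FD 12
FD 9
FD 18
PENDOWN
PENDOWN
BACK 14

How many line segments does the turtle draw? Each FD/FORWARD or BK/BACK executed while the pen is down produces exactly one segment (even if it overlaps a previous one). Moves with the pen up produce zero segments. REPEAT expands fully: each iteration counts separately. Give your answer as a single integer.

Answer: 6

Derivation:
Executing turtle program step by step:
Start: pos=(0,0), heading=0, pen down
BK 15: (0,0) -> (-15,0) [heading=0, draw]
FD 13: (-15,0) -> (-2,0) [heading=0, draw]
FD 12: (-2,0) -> (10,0) [heading=0, draw]
FD 9: (10,0) -> (19,0) [heading=0, draw]
FD 18: (19,0) -> (37,0) [heading=0, draw]
PD: pen down
PD: pen down
BK 14: (37,0) -> (23,0) [heading=0, draw]
Final: pos=(23,0), heading=0, 6 segment(s) drawn
Segments drawn: 6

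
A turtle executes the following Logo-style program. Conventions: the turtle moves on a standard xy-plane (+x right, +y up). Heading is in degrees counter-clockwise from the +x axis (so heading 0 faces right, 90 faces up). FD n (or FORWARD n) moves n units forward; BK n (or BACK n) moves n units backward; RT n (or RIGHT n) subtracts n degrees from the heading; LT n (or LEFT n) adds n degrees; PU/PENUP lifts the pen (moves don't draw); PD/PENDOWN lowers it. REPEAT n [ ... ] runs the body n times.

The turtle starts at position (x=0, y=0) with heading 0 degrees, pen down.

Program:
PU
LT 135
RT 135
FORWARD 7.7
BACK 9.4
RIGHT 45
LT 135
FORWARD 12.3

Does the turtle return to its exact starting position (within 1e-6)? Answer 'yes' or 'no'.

Executing turtle program step by step:
Start: pos=(0,0), heading=0, pen down
PU: pen up
LT 135: heading 0 -> 135
RT 135: heading 135 -> 0
FD 7.7: (0,0) -> (7.7,0) [heading=0, move]
BK 9.4: (7.7,0) -> (-1.7,0) [heading=0, move]
RT 45: heading 0 -> 315
LT 135: heading 315 -> 90
FD 12.3: (-1.7,0) -> (-1.7,12.3) [heading=90, move]
Final: pos=(-1.7,12.3), heading=90, 0 segment(s) drawn

Start position: (0, 0)
Final position: (-1.7, 12.3)
Distance = 12.417; >= 1e-6 -> NOT closed

Answer: no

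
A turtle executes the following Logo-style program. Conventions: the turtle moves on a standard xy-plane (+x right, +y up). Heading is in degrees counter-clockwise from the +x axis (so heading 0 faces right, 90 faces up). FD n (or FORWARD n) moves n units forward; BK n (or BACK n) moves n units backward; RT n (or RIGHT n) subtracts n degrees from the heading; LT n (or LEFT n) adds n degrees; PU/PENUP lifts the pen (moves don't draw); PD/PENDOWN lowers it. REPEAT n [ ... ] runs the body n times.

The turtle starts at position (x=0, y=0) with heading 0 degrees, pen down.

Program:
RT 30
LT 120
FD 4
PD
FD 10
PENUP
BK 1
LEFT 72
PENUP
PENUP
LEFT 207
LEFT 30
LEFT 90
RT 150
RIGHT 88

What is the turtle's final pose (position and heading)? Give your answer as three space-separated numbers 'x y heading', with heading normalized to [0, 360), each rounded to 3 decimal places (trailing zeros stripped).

Executing turtle program step by step:
Start: pos=(0,0), heading=0, pen down
RT 30: heading 0 -> 330
LT 120: heading 330 -> 90
FD 4: (0,0) -> (0,4) [heading=90, draw]
PD: pen down
FD 10: (0,4) -> (0,14) [heading=90, draw]
PU: pen up
BK 1: (0,14) -> (0,13) [heading=90, move]
LT 72: heading 90 -> 162
PU: pen up
PU: pen up
LT 207: heading 162 -> 9
LT 30: heading 9 -> 39
LT 90: heading 39 -> 129
RT 150: heading 129 -> 339
RT 88: heading 339 -> 251
Final: pos=(0,13), heading=251, 2 segment(s) drawn

Answer: 0 13 251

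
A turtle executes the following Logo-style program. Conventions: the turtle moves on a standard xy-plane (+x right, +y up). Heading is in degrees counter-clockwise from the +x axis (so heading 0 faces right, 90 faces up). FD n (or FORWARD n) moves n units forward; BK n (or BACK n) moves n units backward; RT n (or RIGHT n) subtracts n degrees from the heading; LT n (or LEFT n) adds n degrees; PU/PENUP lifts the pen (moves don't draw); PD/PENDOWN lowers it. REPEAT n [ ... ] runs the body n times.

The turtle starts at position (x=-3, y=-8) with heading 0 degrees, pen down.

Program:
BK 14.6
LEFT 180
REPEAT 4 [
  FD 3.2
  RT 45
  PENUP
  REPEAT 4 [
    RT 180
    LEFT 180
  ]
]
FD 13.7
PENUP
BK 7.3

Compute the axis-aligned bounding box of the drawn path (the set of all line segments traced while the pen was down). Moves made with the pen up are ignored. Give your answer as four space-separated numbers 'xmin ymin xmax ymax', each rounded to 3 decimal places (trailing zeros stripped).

Executing turtle program step by step:
Start: pos=(-3,-8), heading=0, pen down
BK 14.6: (-3,-8) -> (-17.6,-8) [heading=0, draw]
LT 180: heading 0 -> 180
REPEAT 4 [
  -- iteration 1/4 --
  FD 3.2: (-17.6,-8) -> (-20.8,-8) [heading=180, draw]
  RT 45: heading 180 -> 135
  PU: pen up
  REPEAT 4 [
    -- iteration 1/4 --
    RT 180: heading 135 -> 315
    LT 180: heading 315 -> 135
    -- iteration 2/4 --
    RT 180: heading 135 -> 315
    LT 180: heading 315 -> 135
    -- iteration 3/4 --
    RT 180: heading 135 -> 315
    LT 180: heading 315 -> 135
    -- iteration 4/4 --
    RT 180: heading 135 -> 315
    LT 180: heading 315 -> 135
  ]
  -- iteration 2/4 --
  FD 3.2: (-20.8,-8) -> (-23.063,-5.737) [heading=135, move]
  RT 45: heading 135 -> 90
  PU: pen up
  REPEAT 4 [
    -- iteration 1/4 --
    RT 180: heading 90 -> 270
    LT 180: heading 270 -> 90
    -- iteration 2/4 --
    RT 180: heading 90 -> 270
    LT 180: heading 270 -> 90
    -- iteration 3/4 --
    RT 180: heading 90 -> 270
    LT 180: heading 270 -> 90
    -- iteration 4/4 --
    RT 180: heading 90 -> 270
    LT 180: heading 270 -> 90
  ]
  -- iteration 3/4 --
  FD 3.2: (-23.063,-5.737) -> (-23.063,-2.537) [heading=90, move]
  RT 45: heading 90 -> 45
  PU: pen up
  REPEAT 4 [
    -- iteration 1/4 --
    RT 180: heading 45 -> 225
    LT 180: heading 225 -> 45
    -- iteration 2/4 --
    RT 180: heading 45 -> 225
    LT 180: heading 225 -> 45
    -- iteration 3/4 --
    RT 180: heading 45 -> 225
    LT 180: heading 225 -> 45
    -- iteration 4/4 --
    RT 180: heading 45 -> 225
    LT 180: heading 225 -> 45
  ]
  -- iteration 4/4 --
  FD 3.2: (-23.063,-2.537) -> (-20.8,-0.275) [heading=45, move]
  RT 45: heading 45 -> 0
  PU: pen up
  REPEAT 4 [
    -- iteration 1/4 --
    RT 180: heading 0 -> 180
    LT 180: heading 180 -> 0
    -- iteration 2/4 --
    RT 180: heading 0 -> 180
    LT 180: heading 180 -> 0
    -- iteration 3/4 --
    RT 180: heading 0 -> 180
    LT 180: heading 180 -> 0
    -- iteration 4/4 --
    RT 180: heading 0 -> 180
    LT 180: heading 180 -> 0
  ]
]
FD 13.7: (-20.8,-0.275) -> (-7.1,-0.275) [heading=0, move]
PU: pen up
BK 7.3: (-7.1,-0.275) -> (-14.4,-0.275) [heading=0, move]
Final: pos=(-14.4,-0.275), heading=0, 2 segment(s) drawn

Segment endpoints: x in {-20.8, -17.6, -3}, y in {-8}
xmin=-20.8, ymin=-8, xmax=-3, ymax=-8

Answer: -20.8 -8 -3 -8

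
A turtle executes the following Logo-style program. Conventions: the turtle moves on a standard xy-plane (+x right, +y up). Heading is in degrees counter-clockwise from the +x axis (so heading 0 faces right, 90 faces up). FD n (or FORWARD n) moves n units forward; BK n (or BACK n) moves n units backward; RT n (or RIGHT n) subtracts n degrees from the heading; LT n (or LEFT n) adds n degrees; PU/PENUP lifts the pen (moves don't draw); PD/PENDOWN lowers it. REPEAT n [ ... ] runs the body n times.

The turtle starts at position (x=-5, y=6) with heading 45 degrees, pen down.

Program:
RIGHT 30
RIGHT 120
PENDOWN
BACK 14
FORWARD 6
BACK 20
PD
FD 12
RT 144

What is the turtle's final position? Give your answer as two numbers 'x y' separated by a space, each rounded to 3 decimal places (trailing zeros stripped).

Executing turtle program step by step:
Start: pos=(-5,6), heading=45, pen down
RT 30: heading 45 -> 15
RT 120: heading 15 -> 255
PD: pen down
BK 14: (-5,6) -> (-1.377,19.523) [heading=255, draw]
FD 6: (-1.377,19.523) -> (-2.929,13.727) [heading=255, draw]
BK 20: (-2.929,13.727) -> (2.247,33.046) [heading=255, draw]
PD: pen down
FD 12: (2.247,33.046) -> (-0.859,21.455) [heading=255, draw]
RT 144: heading 255 -> 111
Final: pos=(-0.859,21.455), heading=111, 4 segment(s) drawn

Answer: -0.859 21.455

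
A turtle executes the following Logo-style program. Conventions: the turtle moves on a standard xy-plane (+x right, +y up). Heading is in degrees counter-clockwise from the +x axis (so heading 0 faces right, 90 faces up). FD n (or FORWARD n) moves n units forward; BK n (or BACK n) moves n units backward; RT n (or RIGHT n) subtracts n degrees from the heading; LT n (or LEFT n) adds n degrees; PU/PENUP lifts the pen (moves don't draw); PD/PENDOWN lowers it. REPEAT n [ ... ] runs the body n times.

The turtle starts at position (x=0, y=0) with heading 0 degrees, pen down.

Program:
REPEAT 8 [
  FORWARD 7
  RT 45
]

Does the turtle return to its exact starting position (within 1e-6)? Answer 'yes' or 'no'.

Executing turtle program step by step:
Start: pos=(0,0), heading=0, pen down
REPEAT 8 [
  -- iteration 1/8 --
  FD 7: (0,0) -> (7,0) [heading=0, draw]
  RT 45: heading 0 -> 315
  -- iteration 2/8 --
  FD 7: (7,0) -> (11.95,-4.95) [heading=315, draw]
  RT 45: heading 315 -> 270
  -- iteration 3/8 --
  FD 7: (11.95,-4.95) -> (11.95,-11.95) [heading=270, draw]
  RT 45: heading 270 -> 225
  -- iteration 4/8 --
  FD 7: (11.95,-11.95) -> (7,-16.899) [heading=225, draw]
  RT 45: heading 225 -> 180
  -- iteration 5/8 --
  FD 7: (7,-16.899) -> (0,-16.899) [heading=180, draw]
  RT 45: heading 180 -> 135
  -- iteration 6/8 --
  FD 7: (0,-16.899) -> (-4.95,-11.95) [heading=135, draw]
  RT 45: heading 135 -> 90
  -- iteration 7/8 --
  FD 7: (-4.95,-11.95) -> (-4.95,-4.95) [heading=90, draw]
  RT 45: heading 90 -> 45
  -- iteration 8/8 --
  FD 7: (-4.95,-4.95) -> (0,0) [heading=45, draw]
  RT 45: heading 45 -> 0
]
Final: pos=(0,0), heading=0, 8 segment(s) drawn

Start position: (0, 0)
Final position: (0, 0)
Distance = 0; < 1e-6 -> CLOSED

Answer: yes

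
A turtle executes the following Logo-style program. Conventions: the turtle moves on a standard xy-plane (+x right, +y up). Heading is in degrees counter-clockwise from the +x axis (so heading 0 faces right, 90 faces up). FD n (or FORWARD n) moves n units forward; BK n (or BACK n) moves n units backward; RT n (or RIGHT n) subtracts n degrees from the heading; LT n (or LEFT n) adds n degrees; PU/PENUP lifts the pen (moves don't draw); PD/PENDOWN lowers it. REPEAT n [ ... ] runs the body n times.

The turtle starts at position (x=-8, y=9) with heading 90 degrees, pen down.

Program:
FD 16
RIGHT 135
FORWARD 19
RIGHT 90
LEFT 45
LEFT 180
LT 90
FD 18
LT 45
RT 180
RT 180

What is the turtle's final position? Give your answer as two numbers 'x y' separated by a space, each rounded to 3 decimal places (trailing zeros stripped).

Answer: -12.565 11.565

Derivation:
Executing turtle program step by step:
Start: pos=(-8,9), heading=90, pen down
FD 16: (-8,9) -> (-8,25) [heading=90, draw]
RT 135: heading 90 -> 315
FD 19: (-8,25) -> (5.435,11.565) [heading=315, draw]
RT 90: heading 315 -> 225
LT 45: heading 225 -> 270
LT 180: heading 270 -> 90
LT 90: heading 90 -> 180
FD 18: (5.435,11.565) -> (-12.565,11.565) [heading=180, draw]
LT 45: heading 180 -> 225
RT 180: heading 225 -> 45
RT 180: heading 45 -> 225
Final: pos=(-12.565,11.565), heading=225, 3 segment(s) drawn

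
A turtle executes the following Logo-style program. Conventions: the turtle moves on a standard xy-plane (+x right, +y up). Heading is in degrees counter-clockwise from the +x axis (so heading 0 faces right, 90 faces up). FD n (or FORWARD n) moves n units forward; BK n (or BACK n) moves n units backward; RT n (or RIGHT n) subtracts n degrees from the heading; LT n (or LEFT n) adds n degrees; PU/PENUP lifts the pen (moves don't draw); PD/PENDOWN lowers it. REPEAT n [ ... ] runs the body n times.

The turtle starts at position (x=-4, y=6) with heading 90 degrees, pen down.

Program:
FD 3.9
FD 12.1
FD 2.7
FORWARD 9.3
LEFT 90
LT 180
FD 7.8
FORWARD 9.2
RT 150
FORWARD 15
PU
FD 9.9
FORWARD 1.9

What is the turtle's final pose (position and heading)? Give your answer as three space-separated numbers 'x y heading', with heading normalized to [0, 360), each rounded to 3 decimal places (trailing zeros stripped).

Answer: -10.209 20.6 210

Derivation:
Executing turtle program step by step:
Start: pos=(-4,6), heading=90, pen down
FD 3.9: (-4,6) -> (-4,9.9) [heading=90, draw]
FD 12.1: (-4,9.9) -> (-4,22) [heading=90, draw]
FD 2.7: (-4,22) -> (-4,24.7) [heading=90, draw]
FD 9.3: (-4,24.7) -> (-4,34) [heading=90, draw]
LT 90: heading 90 -> 180
LT 180: heading 180 -> 0
FD 7.8: (-4,34) -> (3.8,34) [heading=0, draw]
FD 9.2: (3.8,34) -> (13,34) [heading=0, draw]
RT 150: heading 0 -> 210
FD 15: (13,34) -> (0.01,26.5) [heading=210, draw]
PU: pen up
FD 9.9: (0.01,26.5) -> (-8.564,21.55) [heading=210, move]
FD 1.9: (-8.564,21.55) -> (-10.209,20.6) [heading=210, move]
Final: pos=(-10.209,20.6), heading=210, 7 segment(s) drawn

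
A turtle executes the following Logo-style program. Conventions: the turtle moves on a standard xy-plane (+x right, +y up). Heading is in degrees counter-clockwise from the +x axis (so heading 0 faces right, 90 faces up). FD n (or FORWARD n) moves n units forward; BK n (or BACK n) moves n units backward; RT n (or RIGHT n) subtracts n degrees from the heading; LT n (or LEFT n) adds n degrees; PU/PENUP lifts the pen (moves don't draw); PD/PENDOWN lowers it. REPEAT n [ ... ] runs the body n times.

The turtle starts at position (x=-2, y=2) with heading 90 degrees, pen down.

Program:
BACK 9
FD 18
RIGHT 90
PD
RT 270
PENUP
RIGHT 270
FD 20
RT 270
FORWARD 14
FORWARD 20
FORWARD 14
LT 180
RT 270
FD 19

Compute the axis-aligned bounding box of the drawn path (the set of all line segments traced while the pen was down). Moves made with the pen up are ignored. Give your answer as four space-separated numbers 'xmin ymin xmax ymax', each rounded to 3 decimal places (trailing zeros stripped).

Answer: -2 -7 -2 11

Derivation:
Executing turtle program step by step:
Start: pos=(-2,2), heading=90, pen down
BK 9: (-2,2) -> (-2,-7) [heading=90, draw]
FD 18: (-2,-7) -> (-2,11) [heading=90, draw]
RT 90: heading 90 -> 0
PD: pen down
RT 270: heading 0 -> 90
PU: pen up
RT 270: heading 90 -> 180
FD 20: (-2,11) -> (-22,11) [heading=180, move]
RT 270: heading 180 -> 270
FD 14: (-22,11) -> (-22,-3) [heading=270, move]
FD 20: (-22,-3) -> (-22,-23) [heading=270, move]
FD 14: (-22,-23) -> (-22,-37) [heading=270, move]
LT 180: heading 270 -> 90
RT 270: heading 90 -> 180
FD 19: (-22,-37) -> (-41,-37) [heading=180, move]
Final: pos=(-41,-37), heading=180, 2 segment(s) drawn

Segment endpoints: x in {-2, -2, -2}, y in {-7, 2, 11}
xmin=-2, ymin=-7, xmax=-2, ymax=11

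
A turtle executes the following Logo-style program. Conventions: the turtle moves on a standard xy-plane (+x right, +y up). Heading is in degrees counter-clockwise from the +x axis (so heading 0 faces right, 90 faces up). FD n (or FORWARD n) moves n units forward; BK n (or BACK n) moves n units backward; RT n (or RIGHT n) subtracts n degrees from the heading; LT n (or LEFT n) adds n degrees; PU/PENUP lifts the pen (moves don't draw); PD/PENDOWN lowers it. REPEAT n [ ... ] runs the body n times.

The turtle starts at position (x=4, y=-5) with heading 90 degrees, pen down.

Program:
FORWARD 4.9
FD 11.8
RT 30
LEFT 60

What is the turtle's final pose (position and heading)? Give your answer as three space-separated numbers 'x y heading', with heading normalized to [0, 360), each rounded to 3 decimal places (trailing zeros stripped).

Executing turtle program step by step:
Start: pos=(4,-5), heading=90, pen down
FD 4.9: (4,-5) -> (4,-0.1) [heading=90, draw]
FD 11.8: (4,-0.1) -> (4,11.7) [heading=90, draw]
RT 30: heading 90 -> 60
LT 60: heading 60 -> 120
Final: pos=(4,11.7), heading=120, 2 segment(s) drawn

Answer: 4 11.7 120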